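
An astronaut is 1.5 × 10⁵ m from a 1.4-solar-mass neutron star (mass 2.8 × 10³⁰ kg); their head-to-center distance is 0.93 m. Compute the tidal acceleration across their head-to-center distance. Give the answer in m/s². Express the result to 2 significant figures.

Since r ≪ d, expand the inverse-square field across one radius to get the leading 2GMr/d³ term.
a_tidal = 2GMr/d³
        = 2 × (6.674 × 10⁻¹¹) × (2.8 × 10³⁰) × (0.93) / (1.5 × 10⁵)³
        = 1.0 × 10⁵ m/s²

1.0 × 10⁵ m/s²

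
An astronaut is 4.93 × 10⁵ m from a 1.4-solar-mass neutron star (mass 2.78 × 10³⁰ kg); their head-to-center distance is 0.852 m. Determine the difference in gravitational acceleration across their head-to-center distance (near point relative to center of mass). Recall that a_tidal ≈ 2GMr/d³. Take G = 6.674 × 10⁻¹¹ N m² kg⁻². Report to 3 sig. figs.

2.64 × 10³ m/s²

Since r ≪ d, expand the inverse-square field across one radius to get the leading 2GMr/d³ term.
Δg = 2GMr/d³
   = 2 × (6.674 × 10⁻¹¹) × (2.78 × 10³⁰) × (0.852) / (4.93 × 10⁵)³
   = 2.64 × 10³ m/s²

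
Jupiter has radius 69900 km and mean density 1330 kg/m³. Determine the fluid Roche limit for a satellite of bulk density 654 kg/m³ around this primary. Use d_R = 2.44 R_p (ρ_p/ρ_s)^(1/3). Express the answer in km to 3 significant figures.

2.16 × 10⁵ km

d_R = 2.44 × 69900 km × (1330/654)^(1/3)
    = 2.16 × 10⁵ km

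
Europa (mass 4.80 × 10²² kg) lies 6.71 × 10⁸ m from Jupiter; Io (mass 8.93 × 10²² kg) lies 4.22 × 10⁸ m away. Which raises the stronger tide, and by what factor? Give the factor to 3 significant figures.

Io, by a factor of ≈ 7.48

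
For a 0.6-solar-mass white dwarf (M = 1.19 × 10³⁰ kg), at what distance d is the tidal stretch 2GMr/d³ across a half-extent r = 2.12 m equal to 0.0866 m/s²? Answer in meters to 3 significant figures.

1.57 × 10⁷ m

2GMr/d³ = a_tidal  ⇒  d = (2GMr / a_tidal)^(1/3)
d = (2 × 6.674×10⁻¹¹ × (1.19 × 10³⁰) × (2.12) / (0.0866))^(1/3)
  = 1.57 × 10⁷ m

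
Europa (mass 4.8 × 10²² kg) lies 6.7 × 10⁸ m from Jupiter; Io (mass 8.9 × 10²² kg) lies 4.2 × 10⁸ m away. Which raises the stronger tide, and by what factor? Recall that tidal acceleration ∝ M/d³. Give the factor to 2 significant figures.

Io, by a factor of ≈ 7.5

The tide-raising term goes as M/d³ (the gradient of a 1/d² field).
Europa: (4.8 × 10²²) / (6.7 × 10⁸)³ = 1.596 × 10⁻⁴
Io: (8.9 × 10²²) / (4.2 × 10⁸)³ = 1.201 × 10⁻³
Ratio (larger/smaller) = 7.5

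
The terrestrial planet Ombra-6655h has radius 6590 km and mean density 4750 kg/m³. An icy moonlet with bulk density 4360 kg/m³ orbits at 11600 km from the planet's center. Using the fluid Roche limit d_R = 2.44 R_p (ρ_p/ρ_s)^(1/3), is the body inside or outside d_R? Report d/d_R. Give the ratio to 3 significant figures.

d_R = 2.44 × (6590 km) × (4750/4360)^(1/3) = 16550 km
d/d_R = (11600) / (16550) = 0.701
Since d/d_R < 1, the body is inside the Roche limit.

inside; d/d_R ≈ 0.701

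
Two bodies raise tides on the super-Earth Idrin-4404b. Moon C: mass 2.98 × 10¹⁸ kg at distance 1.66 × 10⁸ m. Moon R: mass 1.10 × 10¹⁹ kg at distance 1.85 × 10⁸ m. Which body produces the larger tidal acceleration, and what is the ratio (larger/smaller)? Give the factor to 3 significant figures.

Moon R, by a factor of ≈ 2.67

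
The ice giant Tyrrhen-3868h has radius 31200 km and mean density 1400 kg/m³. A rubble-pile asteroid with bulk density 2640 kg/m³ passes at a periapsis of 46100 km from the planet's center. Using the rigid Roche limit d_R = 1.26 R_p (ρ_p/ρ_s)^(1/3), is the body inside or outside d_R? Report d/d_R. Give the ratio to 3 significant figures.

d_R = 1.26 × (31200 km) × (1400/2640)^(1/3) = 31820 km
d/d_R = (46100) / (31820) = 1.45
Since d/d_R > 1, the body is outside the Roche limit.

outside; d/d_R ≈ 1.45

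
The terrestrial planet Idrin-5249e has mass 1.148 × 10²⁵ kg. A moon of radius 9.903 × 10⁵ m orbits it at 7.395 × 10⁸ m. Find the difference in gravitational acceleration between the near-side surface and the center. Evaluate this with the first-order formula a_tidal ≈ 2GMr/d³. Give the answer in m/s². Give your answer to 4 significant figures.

3.752 × 10⁻⁶ m/s²

a_tidal = 2GMr/d³
        = 2 × (6.674 × 10⁻¹¹) × (1.148 × 10²⁵) × (9.903 × 10⁵) / (7.395 × 10⁸)³
        = 3.752 × 10⁻⁶ m/s²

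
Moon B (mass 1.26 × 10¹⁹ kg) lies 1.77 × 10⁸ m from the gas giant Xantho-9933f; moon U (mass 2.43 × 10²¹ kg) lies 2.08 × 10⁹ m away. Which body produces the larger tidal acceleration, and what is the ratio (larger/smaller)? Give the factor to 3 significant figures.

Compare M/d³ for the two perturbers:
Moon B: (1.26 × 10¹⁹) / (1.77 × 10⁸)³ = 2.272 × 10⁻⁶
Moon U: (2.43 × 10²¹) / (2.08 × 10⁹)³ = 2.700 × 10⁻⁷
Ratio (larger/smaller) = 8.41

Moon B, by a factor of ≈ 8.41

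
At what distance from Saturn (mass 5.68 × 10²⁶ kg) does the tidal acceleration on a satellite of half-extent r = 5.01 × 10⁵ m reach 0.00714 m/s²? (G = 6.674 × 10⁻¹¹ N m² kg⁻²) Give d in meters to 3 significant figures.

2GMr/d³ = a_tidal  ⇒  d = (2GMr / a_tidal)^(1/3)
d = (2 × 6.674×10⁻¹¹ × (5.68 × 10²⁶) × (5.01 × 10⁵) / (0.00714))^(1/3)
  = 1.75 × 10⁸ m

1.75 × 10⁸ m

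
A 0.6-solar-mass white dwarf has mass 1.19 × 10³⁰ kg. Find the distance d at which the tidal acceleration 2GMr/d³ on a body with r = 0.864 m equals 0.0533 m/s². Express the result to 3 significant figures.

1.37 × 10⁷ m

2GMr/d³ = a_tidal  ⇒  d = (2GMr / a_tidal)^(1/3)
d = (2 × 6.674×10⁻¹¹ × (1.19 × 10³⁰) × (0.864) / (0.0533))^(1/3)
  = 1.37 × 10⁷ m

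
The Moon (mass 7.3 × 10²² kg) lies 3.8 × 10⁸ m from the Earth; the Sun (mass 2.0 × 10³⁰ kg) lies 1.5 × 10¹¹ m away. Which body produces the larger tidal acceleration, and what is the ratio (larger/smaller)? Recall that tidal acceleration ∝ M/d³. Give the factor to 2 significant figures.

The Moon, by a factor of ≈ 2.2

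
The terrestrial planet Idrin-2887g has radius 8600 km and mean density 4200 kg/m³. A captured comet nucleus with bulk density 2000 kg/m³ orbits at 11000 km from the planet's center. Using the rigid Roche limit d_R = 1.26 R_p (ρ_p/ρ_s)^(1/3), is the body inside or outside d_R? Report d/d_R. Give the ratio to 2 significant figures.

inside; d/d_R ≈ 0.79

d_R = 1.26 × (8600 km) × (4200/2000)^(1/3) = 13880 km
d/d_R = (11000) / (13880) = 0.79
Since d/d_R < 1, the body is inside the Roche limit.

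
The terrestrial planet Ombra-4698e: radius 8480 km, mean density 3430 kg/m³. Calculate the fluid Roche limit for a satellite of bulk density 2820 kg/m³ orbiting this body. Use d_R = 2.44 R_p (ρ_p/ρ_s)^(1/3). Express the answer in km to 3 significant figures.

22100 km

d_R = 2.44 × 8480 km × (3430/2820)^(1/3)
    = 22100 km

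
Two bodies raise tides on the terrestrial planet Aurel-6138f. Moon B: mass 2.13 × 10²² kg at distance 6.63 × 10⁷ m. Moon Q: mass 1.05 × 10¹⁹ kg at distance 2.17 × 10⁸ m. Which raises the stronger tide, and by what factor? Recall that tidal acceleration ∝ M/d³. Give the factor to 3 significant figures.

Moon B, by a factor of ≈ 71100

Tidal stretch scales as M/d³; compute that for each body.
Moon B: (2.13 × 10²²) / (6.63 × 10⁷)³ = 7.309 × 10⁻²
Moon Q: (1.05 × 10¹⁹) / (2.17 × 10⁸)³ = 1.028 × 10⁻⁶
Ratio (larger/smaller) = 71100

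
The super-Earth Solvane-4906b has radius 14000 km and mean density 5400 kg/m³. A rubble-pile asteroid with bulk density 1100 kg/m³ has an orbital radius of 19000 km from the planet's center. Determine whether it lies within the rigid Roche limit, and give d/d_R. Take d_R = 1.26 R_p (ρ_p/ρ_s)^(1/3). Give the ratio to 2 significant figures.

inside; d/d_R ≈ 0.63

d_R = 1.26 × (14000 km) × (5400/1100)^(1/3) = 29980 km
d/d_R = (19000) / (29980) = 0.63
Since d/d_R < 1, the body is inside the Roche limit.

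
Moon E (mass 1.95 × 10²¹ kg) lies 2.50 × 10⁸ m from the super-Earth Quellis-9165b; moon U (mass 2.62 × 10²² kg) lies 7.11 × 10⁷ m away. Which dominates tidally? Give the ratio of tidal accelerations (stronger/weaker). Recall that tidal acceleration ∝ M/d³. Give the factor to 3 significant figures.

Moon U, by a factor of ≈ 584

Compare M/d³ for the two perturbers:
Moon E: (1.95 × 10²¹) / (2.50 × 10⁸)³ = 1.248 × 10⁻⁴
Moon U: (2.62 × 10²²) / (7.11 × 10⁷)³ = 7.289 × 10⁻²
Ratio (larger/smaller) = 584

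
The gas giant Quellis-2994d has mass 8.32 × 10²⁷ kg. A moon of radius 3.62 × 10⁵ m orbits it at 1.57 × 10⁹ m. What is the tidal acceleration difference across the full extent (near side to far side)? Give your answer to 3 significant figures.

2.08 × 10⁻⁴ m/s²

Δa = 4GMr/d³
   = 4 × (6.674 × 10⁻¹¹) × (8.32 × 10²⁷) × (3.62 × 10⁵) / (1.57 × 10⁹)³
   = 2.08 × 10⁻⁴ m/s²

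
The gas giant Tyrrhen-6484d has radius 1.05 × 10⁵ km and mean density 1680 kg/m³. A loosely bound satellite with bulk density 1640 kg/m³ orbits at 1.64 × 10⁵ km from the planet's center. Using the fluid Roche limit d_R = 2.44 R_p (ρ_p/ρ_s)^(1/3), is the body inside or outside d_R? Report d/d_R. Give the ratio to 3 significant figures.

d_R = 2.44 × (1.05 × 10⁵ km) × (1680/1640)^(1/3) = 2.583 × 10⁵ km
d/d_R = (1.64 × 10⁵) / (2.583 × 10⁵) = 0.635
Since d/d_R < 1, the body is inside the Roche limit.

inside; d/d_R ≈ 0.635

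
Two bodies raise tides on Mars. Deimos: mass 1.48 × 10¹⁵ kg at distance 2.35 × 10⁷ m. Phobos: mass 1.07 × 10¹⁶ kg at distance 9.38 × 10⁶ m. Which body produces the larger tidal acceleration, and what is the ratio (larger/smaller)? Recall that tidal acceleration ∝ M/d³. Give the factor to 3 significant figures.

Phobos, by a factor of ≈ 114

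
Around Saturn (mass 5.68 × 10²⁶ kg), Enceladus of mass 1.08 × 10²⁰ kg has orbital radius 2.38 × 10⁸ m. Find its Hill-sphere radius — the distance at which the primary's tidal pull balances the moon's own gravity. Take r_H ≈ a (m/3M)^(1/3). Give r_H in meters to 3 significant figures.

9.49 × 10⁵ m

r_H ≈ a (m/3M)^(1/3)
    = (2.38 × 10⁸) × (1.08 × 10²⁰ / (3 × 5.68 × 10²⁶))^(1/3)
    = 9.49 × 10⁵ m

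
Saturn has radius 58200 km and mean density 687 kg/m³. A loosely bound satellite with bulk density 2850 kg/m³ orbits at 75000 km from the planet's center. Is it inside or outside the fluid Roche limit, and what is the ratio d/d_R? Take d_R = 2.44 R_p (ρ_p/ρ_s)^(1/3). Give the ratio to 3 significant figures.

d_R = 2.44 × (58200 km) × (687/2850)^(1/3) = 88380 km
d/d_R = (75000) / (88380) = 0.849
Since d/d_R < 1, the body is inside the Roche limit.

inside; d/d_R ≈ 0.849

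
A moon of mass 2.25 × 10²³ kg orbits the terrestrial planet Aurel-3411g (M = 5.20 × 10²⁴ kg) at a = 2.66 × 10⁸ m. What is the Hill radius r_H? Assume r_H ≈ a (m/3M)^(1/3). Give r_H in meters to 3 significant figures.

r_H ≈ a (m/3M)^(1/3)
    = (2.66 × 10⁸) × (2.25 × 10²³ / (3 × 5.20 × 10²⁴))^(1/3)
    = 6.47 × 10⁷ m

6.47 × 10⁷ m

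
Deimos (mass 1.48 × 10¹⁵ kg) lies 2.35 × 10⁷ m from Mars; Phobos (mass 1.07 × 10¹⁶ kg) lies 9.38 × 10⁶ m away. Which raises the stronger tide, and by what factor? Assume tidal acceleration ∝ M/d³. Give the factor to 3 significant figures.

Compare M/d³ for the two perturbers:
Deimos: (1.48 × 10¹⁵) / (2.35 × 10⁷)³ = 1.140 × 10⁻⁷
Phobos: (1.07 × 10¹⁶) / (9.38 × 10⁶)³ = 1.297 × 10⁻⁵
Ratio (larger/smaller) = 114

Phobos, by a factor of ≈ 114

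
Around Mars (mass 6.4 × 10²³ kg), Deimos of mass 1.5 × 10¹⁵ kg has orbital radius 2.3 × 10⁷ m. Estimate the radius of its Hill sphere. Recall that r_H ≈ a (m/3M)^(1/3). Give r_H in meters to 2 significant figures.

r_H ≈ a (m/3M)^(1/3)
    = (2.3 × 10⁷) × (1.5 × 10¹⁵ / (3 × 6.4 × 10²³))^(1/3)
    = 2.1 × 10⁴ m

2.1 × 10⁴ m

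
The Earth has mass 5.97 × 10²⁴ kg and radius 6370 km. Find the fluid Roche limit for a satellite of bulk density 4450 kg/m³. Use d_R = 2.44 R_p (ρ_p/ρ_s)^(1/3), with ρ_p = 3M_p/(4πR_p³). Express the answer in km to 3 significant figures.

16700 km

ρ_p = 3M_p/(4πR_p³) = 3 × (5.97 × 10²⁴) / (4π × (6.37 × 10⁶ m)³) = 5510 kg/m³
d_R = 2.44 × 6370 km × (5510/4450)^(1/3)
    = 16700 km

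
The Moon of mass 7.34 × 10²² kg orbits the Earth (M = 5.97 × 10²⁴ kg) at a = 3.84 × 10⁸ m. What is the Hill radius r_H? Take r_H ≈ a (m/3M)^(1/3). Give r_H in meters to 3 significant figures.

r_H ≈ a (m/3M)^(1/3)
    = (3.84 × 10⁸) × (7.34 × 10²² / (3 × 5.97 × 10²⁴))^(1/3)
    = 6.15 × 10⁷ m

6.15 × 10⁷ m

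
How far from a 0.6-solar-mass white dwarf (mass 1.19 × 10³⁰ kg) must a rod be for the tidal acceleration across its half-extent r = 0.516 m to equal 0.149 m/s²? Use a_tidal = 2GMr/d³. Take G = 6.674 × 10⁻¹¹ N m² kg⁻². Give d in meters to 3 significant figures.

2GMr/d³ = a_tidal  ⇒  d = (2GMr / a_tidal)^(1/3)
d = (2 × 6.674×10⁻¹¹ × (1.19 × 10³⁰) × (0.516) / (0.149))^(1/3)
  = 8.19 × 10⁶ m

8.19 × 10⁶ m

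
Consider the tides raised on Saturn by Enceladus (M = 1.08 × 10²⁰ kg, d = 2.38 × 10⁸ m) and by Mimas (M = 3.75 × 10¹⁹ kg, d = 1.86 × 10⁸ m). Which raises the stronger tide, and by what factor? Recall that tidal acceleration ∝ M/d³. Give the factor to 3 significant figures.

Enceladus, by a factor of ≈ 1.37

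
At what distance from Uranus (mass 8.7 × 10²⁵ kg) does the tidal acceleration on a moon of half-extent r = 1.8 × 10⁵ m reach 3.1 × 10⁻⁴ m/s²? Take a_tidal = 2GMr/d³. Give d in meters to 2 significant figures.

2GMr/d³ = a_tidal  ⇒  d = (2GMr / a_tidal)^(1/3)
d = (2 × 6.674×10⁻¹¹ × (8.7 × 10²⁵) × (1.8 × 10⁵) / (3.1 × 10⁻⁴))^(1/3)
  = 1.9 × 10⁸ m

1.9 × 10⁸ m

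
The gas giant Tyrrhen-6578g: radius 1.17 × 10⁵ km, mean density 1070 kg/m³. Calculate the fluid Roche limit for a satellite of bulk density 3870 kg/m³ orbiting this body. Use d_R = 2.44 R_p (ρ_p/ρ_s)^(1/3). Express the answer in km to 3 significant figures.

1.86 × 10⁵ km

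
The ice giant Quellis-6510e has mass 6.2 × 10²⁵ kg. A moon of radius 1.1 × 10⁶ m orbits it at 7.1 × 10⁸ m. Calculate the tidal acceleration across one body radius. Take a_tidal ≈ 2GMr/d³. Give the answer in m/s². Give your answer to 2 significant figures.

2.5 × 10⁻⁵ m/s²

Δg = 2GMr/d³
   = 2 × (6.674 × 10⁻¹¹) × (6.2 × 10²⁵) × (1.1 × 10⁶) / (7.1 × 10⁸)³
   = 2.5 × 10⁻⁵ m/s²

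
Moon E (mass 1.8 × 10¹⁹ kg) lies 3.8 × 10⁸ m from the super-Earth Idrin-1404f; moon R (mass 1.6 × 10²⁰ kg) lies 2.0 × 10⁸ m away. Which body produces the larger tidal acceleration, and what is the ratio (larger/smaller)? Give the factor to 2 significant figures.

The tide-raising term goes as M/d³ (the gradient of a 1/d² field).
Moon E: (1.8 × 10¹⁹) / (3.8 × 10⁸)³ = 3.280 × 10⁻⁷
Moon R: (1.6 × 10²⁰) / (2.0 × 10⁸)³ = 2.000 × 10⁻⁵
Ratio (larger/smaller) = 61

Moon R, by a factor of ≈ 61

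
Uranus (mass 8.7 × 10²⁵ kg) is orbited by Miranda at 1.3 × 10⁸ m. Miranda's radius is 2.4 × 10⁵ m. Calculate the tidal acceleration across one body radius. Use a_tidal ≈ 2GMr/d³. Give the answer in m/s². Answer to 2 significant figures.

1.3 × 10⁻³ m/s²

Differencing GM/(d−r)² and GM/d² to first order in r/d gives 2GMr/d³.
Δa = 2GMr/d³
   = 2 × (6.674 × 10⁻¹¹) × (8.7 × 10²⁵) × (2.4 × 10⁵) / (1.3 × 10⁸)³
   = 1.3 × 10⁻³ m/s²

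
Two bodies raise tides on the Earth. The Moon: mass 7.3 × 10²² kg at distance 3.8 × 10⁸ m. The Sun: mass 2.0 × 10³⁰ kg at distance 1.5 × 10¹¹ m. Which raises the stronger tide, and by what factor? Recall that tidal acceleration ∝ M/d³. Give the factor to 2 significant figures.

The tide-raising term goes as M/d³ (the gradient of a 1/d² field).
The Moon: (7.3 × 10²²) / (3.8 × 10⁸)³ = 1.330 × 10⁻³
The Sun: (2.0 × 10³⁰) / (1.5 × 10¹¹)³ = 5.926 × 10⁻⁴
Ratio (larger/smaller) = 2.2

The Moon, by a factor of ≈ 2.2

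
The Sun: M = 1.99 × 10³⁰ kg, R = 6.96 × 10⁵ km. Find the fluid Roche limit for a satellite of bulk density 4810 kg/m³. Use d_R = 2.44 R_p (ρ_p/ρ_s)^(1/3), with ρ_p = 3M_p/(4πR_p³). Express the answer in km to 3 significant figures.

ρ_p = 3M_p/(4πR_p³) = 3 × (1.99 × 10³⁰) / (4π × (6.96 × 10⁸ m)³) = 1410 kg/m³
d_R = 2.44 × 6.96 × 10⁵ km × (1410/4810)^(1/3)
    = 1.13 × 10⁶ km

1.13 × 10⁶ km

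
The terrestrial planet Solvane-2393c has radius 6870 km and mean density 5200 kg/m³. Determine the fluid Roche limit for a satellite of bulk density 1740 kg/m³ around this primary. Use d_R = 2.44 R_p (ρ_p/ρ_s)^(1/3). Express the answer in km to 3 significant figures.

d_R = 2.44 × 6870 km × (5200/1740)^(1/3)
    = 24100 km

24100 km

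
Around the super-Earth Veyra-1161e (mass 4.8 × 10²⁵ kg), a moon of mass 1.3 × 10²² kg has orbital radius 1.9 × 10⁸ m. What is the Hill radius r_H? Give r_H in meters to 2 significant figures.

8.5 × 10⁶ m

r_H ≈ a (m/3M)^(1/3)
    = (1.9 × 10⁸) × (1.3 × 10²² / (3 × 4.8 × 10²⁵))^(1/3)
    = 8.5 × 10⁶ m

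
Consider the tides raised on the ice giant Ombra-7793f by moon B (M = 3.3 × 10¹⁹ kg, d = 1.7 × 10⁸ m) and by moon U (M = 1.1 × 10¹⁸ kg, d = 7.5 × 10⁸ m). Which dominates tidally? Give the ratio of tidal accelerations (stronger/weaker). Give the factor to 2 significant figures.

Moon B, by a factor of ≈ 2600

Tidal acceleration ∝ M/d³, so compare M/d³ for each.
Moon B: (3.3 × 10¹⁹) / (1.7 × 10⁸)³ = 6.717 × 10⁻⁶
Moon U: (1.1 × 10¹⁸) / (7.5 × 10⁸)³ = 2.607 × 10⁻⁹
Ratio (larger/smaller) = 2600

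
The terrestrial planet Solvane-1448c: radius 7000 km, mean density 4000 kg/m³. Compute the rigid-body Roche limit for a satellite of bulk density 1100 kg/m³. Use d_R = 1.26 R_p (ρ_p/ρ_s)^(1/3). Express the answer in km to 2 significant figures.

14000 km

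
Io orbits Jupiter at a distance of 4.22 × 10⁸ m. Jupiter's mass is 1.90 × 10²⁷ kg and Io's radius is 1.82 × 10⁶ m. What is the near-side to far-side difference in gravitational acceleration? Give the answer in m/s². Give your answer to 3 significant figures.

1.23 × 10⁻² m/s²

The field gradient is 2GM/d³; across the full diameter 2r the difference is 4GMr/d³.
Δa = 4GMr/d³
   = 4 × (6.674 × 10⁻¹¹) × (1.90 × 10²⁷) × (1.82 × 10⁶) / (4.22 × 10⁸)³
   = 1.23 × 10⁻² m/s²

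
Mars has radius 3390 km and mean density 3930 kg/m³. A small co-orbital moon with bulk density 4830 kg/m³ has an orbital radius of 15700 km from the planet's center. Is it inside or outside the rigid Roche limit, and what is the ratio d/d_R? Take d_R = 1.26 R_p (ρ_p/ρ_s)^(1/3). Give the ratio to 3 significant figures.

d_R = 1.26 × (3390 km) × (3930/4830)^(1/3) = 3988 km
d/d_R = (15700) / (3988) = 3.94
Since d/d_R > 1, the body is outside the Roche limit.

outside; d/d_R ≈ 3.94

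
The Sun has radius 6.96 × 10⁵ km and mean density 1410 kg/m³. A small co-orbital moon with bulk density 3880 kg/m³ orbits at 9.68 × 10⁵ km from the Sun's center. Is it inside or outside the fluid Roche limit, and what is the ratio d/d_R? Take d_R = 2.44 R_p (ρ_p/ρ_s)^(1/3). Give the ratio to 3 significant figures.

d_R = 2.44 × (6.96 × 10⁵ km) × (1410/3880)^(1/3) = 1.212 × 10⁶ km
d/d_R = (9.68 × 10⁵) / (1.212 × 10⁶) = 0.799
Since d/d_R < 1, the body is inside the Roche limit.

inside; d/d_R ≈ 0.799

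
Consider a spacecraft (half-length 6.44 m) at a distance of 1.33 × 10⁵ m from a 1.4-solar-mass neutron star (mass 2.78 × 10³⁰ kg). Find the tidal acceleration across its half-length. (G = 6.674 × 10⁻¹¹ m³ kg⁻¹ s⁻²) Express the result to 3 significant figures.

Δg = 2GMr/d³
   = 2 × (6.674 × 10⁻¹¹) × (2.78 × 10³⁰) × (6.44) / (1.33 × 10⁵)³
   = 1.02 × 10⁶ m/s²

1.02 × 10⁶ m/s²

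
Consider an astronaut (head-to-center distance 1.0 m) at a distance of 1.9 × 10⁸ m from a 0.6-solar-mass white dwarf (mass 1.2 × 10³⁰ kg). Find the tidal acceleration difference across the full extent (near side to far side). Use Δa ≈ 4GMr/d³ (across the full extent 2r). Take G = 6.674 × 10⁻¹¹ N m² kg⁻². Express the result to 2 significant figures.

4.7 × 10⁻⁵ m/s²

a_tidal = 4GMr/d³
        = 4 × (6.674 × 10⁻¹¹) × (1.2 × 10³⁰) × (1.0) / (1.9 × 10⁸)³
        = 4.7 × 10⁻⁵ m/s²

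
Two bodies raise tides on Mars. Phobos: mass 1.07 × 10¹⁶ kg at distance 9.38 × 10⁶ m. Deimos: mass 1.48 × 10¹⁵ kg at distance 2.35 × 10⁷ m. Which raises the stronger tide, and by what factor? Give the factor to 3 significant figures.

Phobos, by a factor of ≈ 114

Tidal stretch scales as M/d³; compute that for each body.
Phobos: (1.07 × 10¹⁶) / (9.38 × 10⁶)³ = 1.297 × 10⁻⁵
Deimos: (1.48 × 10¹⁵) / (2.35 × 10⁷)³ = 1.140 × 10⁻⁷
Ratio (larger/smaller) = 114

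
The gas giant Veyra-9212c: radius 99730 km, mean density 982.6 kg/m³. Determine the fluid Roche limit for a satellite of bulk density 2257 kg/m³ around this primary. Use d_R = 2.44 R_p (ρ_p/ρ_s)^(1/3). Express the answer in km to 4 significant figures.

d_R = 2.44 × 99730 km × (982.6/2257)^(1/3)
    = 1.844 × 10⁵ km

1.844 × 10⁵ km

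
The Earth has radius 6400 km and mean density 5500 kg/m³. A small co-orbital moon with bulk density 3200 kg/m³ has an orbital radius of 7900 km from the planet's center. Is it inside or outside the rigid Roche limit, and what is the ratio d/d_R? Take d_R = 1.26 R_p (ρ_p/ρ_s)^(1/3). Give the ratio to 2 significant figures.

d_R = 1.26 × (6400 km) × (5500/3200)^(1/3) = 9660 km
d/d_R = (7900) / (9660) = 0.82
Since d/d_R < 1, the body is inside the Roche limit.

inside; d/d_R ≈ 0.82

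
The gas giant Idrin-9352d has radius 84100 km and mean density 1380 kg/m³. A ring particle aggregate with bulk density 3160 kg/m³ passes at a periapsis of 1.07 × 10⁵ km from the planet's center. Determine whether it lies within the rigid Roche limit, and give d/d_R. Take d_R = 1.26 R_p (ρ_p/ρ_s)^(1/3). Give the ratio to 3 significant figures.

d_R = 1.26 × (84100 km) × (1380/3160)^(1/3) = 80400 km
d/d_R = (1.07 × 10⁵) / (80400) = 1.33
Since d/d_R > 1, the body is outside the Roche limit.

outside; d/d_R ≈ 1.33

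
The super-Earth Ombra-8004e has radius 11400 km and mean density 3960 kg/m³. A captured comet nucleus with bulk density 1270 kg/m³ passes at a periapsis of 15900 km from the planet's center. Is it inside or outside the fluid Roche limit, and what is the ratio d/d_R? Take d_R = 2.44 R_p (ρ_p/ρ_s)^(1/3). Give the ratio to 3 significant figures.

inside; d/d_R ≈ 0.391

d_R = 2.44 × (11400 km) × (3960/1270)^(1/3) = 40640 km
d/d_R = (15900) / (40640) = 0.391
Since d/d_R < 1, the body is inside the Roche limit.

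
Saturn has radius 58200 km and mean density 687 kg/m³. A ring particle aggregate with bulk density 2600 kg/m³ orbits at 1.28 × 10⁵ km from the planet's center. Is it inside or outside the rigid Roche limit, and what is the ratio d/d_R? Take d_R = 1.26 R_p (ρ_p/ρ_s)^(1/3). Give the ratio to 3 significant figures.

d_R = 1.26 × (58200 km) × (687/2600)^(1/3) = 47060 km
d/d_R = (1.28 × 10⁵) / (47060) = 2.72
Since d/d_R > 1, the body is outside the Roche limit.

outside; d/d_R ≈ 2.72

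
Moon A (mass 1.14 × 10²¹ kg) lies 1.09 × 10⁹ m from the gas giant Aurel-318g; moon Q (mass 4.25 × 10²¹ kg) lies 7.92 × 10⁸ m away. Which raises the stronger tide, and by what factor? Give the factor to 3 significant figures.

Tidal stretch scales as M/d³; compute that for each body.
Moon A: (1.14 × 10²¹) / (1.09 × 10⁹)³ = 8.803 × 10⁻⁷
Moon Q: (4.25 × 10²¹) / (7.92 × 10⁸)³ = 8.555 × 10⁻⁶
Ratio (larger/smaller) = 9.72

Moon Q, by a factor of ≈ 9.72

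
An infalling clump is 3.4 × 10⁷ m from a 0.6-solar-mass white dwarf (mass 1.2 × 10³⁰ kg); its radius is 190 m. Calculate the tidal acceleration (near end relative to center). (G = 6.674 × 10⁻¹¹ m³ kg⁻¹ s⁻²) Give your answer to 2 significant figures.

7.7 × 10⁻¹ m/s²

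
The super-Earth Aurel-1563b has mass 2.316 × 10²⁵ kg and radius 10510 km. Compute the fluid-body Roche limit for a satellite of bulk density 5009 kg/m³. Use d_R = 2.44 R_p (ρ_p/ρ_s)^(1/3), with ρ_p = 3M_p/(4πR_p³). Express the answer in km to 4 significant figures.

25220 km

ρ_p = 3M_p/(4πR_p³) = 3 × (2.316 × 10²⁵) / (4π × (1.051 × 10⁷ m)³) = 4763 kg/m³
d_R = 2.44 × 10510 km × (4763/5009)^(1/3)
    = 25220 km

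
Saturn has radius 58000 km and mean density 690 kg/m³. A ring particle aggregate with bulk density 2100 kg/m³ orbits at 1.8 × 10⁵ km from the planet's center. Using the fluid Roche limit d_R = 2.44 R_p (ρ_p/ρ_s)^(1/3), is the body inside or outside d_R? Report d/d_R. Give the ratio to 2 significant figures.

d_R = 2.44 × (58000 km) × (690/2100)^(1/3) = 97650 km
d/d_R = (1.8 × 10⁵) / (97650) = 1.8
Since d/d_R > 1, the body is outside the Roche limit.

outside; d/d_R ≈ 1.8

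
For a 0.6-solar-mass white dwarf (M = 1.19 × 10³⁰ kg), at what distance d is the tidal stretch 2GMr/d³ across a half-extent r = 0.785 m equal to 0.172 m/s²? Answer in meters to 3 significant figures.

8.98 × 10⁶ m

2GMr/d³ = a_tidal  ⇒  d = (2GMr / a_tidal)^(1/3)
d = (2 × 6.674×10⁻¹¹ × (1.19 × 10³⁰) × (0.785) / (0.172))^(1/3)
  = 8.98 × 10⁶ m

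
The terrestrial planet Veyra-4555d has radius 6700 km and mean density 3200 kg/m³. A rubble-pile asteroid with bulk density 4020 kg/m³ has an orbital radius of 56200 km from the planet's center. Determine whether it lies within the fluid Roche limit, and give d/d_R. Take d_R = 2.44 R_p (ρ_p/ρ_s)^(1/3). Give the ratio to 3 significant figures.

outside; d/d_R ≈ 3.71

d_R = 2.44 × (6700 km) × (3200/4020)^(1/3) = 15150 km
d/d_R = (56200) / (15150) = 3.71
Since d/d_R > 1, the body is outside the Roche limit.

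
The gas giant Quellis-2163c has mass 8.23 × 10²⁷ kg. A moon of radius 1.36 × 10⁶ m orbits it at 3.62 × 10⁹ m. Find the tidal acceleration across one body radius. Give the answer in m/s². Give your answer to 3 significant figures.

3.15 × 10⁻⁵ m/s²

a_tidal = 2GMr/d³
        = 2 × (6.674 × 10⁻¹¹) × (8.23 × 10²⁷) × (1.36 × 10⁶) / (3.62 × 10⁹)³
        = 3.15 × 10⁻⁵ m/s²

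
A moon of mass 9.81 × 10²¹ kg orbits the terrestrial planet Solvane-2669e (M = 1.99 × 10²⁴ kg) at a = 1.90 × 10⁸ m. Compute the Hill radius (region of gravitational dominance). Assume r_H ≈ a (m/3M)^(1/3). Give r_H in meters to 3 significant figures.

2.24 × 10⁷ m

r_H ≈ a (m/3M)^(1/3)
    = (1.90 × 10⁸) × (9.81 × 10²¹ / (3 × 1.99 × 10²⁴))^(1/3)
    = 2.24 × 10⁷ m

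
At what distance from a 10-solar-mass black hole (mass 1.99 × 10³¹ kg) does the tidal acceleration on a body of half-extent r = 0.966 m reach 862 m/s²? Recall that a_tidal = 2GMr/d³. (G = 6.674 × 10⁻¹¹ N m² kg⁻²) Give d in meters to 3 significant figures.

1.44 × 10⁶ m

2GMr/d³ = a_tidal  ⇒  d = (2GMr / a_tidal)^(1/3)
d = (2 × 6.674×10⁻¹¹ × (1.99 × 10³¹) × (0.966) / (862))^(1/3)
  = 1.44 × 10⁶ m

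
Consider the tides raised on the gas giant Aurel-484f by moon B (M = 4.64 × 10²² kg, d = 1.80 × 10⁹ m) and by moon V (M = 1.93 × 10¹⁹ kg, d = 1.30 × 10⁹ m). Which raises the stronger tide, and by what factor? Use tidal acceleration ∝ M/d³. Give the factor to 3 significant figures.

Moon B, by a factor of ≈ 906

Tidal stretch scales as M/d³; compute that for each body.
Moon B: (4.64 × 10²²) / (1.80 × 10⁹)³ = 7.956 × 10⁻⁶
Moon V: (1.93 × 10¹⁹) / (1.30 × 10⁹)³ = 8.785 × 10⁻⁹
Ratio (larger/smaller) = 906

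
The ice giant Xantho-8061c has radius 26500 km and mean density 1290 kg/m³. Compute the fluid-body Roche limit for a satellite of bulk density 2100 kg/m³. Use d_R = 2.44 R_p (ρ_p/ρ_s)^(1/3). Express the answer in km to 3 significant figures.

d_R = 2.44 × 26500 km × (1290/2100)^(1/3)
    = 55000 km

55000 km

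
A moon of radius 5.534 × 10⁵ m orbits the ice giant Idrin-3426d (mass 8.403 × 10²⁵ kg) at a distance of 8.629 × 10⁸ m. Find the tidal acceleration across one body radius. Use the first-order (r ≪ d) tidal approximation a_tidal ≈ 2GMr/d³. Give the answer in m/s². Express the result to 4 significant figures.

9.661 × 10⁻⁶ m/s²

Δg = 2GMr/d³
   = 2 × (6.674 × 10⁻¹¹) × (8.403 × 10²⁵) × (5.534 × 10⁵) / (8.629 × 10⁸)³
   = 9.661 × 10⁻⁶ m/s²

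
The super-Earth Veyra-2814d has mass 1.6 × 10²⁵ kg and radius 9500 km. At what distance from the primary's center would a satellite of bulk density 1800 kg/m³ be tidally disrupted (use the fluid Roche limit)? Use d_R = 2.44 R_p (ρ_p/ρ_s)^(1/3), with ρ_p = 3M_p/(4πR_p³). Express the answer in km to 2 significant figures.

ρ_p = 3M_p/(4πR_p³) = 3 × (1.6 × 10²⁵) / (4π × (9.5 × 10⁶ m)³) = 4500 kg/m³
d_R = 2.44 × 9500 km × (4500/1800)^(1/3)
    = 31000 km

31000 km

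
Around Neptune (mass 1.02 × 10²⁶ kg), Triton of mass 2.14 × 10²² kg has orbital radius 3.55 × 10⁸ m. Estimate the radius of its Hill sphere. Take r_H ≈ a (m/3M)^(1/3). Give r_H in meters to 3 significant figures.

r_H ≈ a (m/3M)^(1/3)
    = (3.55 × 10⁸) × (2.14 × 10²² / (3 × 1.02 × 10²⁶))^(1/3)
    = 1.46 × 10⁷ m

1.46 × 10⁷ m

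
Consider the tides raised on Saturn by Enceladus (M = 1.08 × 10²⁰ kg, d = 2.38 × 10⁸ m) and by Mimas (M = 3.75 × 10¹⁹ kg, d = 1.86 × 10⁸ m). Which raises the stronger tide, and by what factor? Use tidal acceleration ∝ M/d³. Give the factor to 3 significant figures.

Enceladus, by a factor of ≈ 1.37

Compare M/d³ for the two perturbers:
Enceladus: (1.08 × 10²⁰) / (2.38 × 10⁸)³ = 8.011 × 10⁻⁶
Mimas: (3.75 × 10¹⁹) / (1.86 × 10⁸)³ = 5.828 × 10⁻⁶
Ratio (larger/smaller) = 1.37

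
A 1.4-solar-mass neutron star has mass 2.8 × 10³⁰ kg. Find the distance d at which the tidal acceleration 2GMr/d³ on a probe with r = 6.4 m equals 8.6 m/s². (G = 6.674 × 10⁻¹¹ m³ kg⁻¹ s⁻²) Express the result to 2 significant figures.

6.5 × 10⁶ m

2GMr/d³ = a_tidal  ⇒  d = (2GMr / a_tidal)^(1/3)
d = (2 × 6.674×10⁻¹¹ × (2.8 × 10³⁰) × (6.4) / (8.6))^(1/3)
  = 6.5 × 10⁶ m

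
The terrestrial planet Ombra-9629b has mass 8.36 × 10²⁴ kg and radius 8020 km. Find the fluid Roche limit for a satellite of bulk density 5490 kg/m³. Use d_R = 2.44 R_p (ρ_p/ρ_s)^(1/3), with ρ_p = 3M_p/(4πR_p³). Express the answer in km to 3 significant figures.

17400 km

ρ_p = 3M_p/(4πR_p³) = 3 × (8.36 × 10²⁴) / (4π × (8.02 × 10⁶ m)³) = 3870 kg/m³
d_R = 2.44 × 8020 km × (3870/5490)^(1/3)
    = 17400 km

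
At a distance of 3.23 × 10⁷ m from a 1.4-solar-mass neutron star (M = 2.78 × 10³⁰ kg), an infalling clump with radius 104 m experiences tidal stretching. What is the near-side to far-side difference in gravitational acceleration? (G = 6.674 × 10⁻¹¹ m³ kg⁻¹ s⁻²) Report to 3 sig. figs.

a_tidal = 4GMr/d³
        = 4 × (6.674 × 10⁻¹¹) × (2.78 × 10³⁰) × (104) / (3.23 × 10⁷)³
        = 2.29 m/s²

2.29 m/s²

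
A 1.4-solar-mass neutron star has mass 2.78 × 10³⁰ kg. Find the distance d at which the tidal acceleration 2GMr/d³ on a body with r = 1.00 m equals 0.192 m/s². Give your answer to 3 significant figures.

2GMr/d³ = a_tidal  ⇒  d = (2GMr / a_tidal)^(1/3)
d = (2 × 6.674×10⁻¹¹ × (2.78 × 10³⁰) × (1.00) / (0.192))^(1/3)
  = 1.25 × 10⁷ m

1.25 × 10⁷ m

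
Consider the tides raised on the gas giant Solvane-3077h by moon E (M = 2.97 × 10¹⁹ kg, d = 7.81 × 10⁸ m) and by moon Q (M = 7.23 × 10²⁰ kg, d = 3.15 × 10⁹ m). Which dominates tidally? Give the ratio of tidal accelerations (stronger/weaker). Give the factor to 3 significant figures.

Moon E, by a factor of ≈ 2.70

Compare M/d³ for the two perturbers:
Moon E: (2.97 × 10¹⁹) / (7.81 × 10⁸)³ = 6.235 × 10⁻⁸
Moon Q: (7.23 × 10²⁰) / (3.15 × 10⁹)³ = 2.313 × 10⁻⁸
Ratio (larger/smaller) = 2.70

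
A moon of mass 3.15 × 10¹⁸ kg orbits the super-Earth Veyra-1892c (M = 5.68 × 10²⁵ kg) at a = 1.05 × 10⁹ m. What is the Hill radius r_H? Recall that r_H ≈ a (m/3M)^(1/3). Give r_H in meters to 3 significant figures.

r_H ≈ a (m/3M)^(1/3)
    = (1.05 × 10⁹) × (3.15 × 10¹⁸ / (3 × 5.68 × 10²⁵))^(1/3)
    = 2.78 × 10⁶ m

2.78 × 10⁶ m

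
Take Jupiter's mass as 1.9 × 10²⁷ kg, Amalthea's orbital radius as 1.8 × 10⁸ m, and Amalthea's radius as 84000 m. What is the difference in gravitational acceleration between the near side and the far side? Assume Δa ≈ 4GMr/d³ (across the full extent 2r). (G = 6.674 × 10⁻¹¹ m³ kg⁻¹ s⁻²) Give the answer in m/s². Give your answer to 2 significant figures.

Δg = 4GMr/d³
   = 4 × (6.674 × 10⁻¹¹) × (1.9 × 10²⁷) × (84000) / (1.8 × 10⁸)³
   = 7.3 × 10⁻³ m/s²

7.3 × 10⁻³ m/s²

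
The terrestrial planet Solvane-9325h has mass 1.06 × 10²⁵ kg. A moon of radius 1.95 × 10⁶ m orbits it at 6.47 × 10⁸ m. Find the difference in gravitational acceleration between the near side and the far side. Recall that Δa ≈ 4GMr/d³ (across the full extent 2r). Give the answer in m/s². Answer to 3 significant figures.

Δa = 4GMr/d³
   = 4 × (6.674 × 10⁻¹¹) × (1.06 × 10²⁵) × (1.95 × 10⁶) / (6.47 × 10⁸)³
   = 2.04 × 10⁻⁵ m/s²

2.04 × 10⁻⁵ m/s²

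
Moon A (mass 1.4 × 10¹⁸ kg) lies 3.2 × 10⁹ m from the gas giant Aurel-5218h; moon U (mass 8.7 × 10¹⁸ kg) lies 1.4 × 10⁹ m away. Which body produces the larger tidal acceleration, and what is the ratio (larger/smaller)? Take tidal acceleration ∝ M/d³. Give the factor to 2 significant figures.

Tidal acceleration ∝ M/d³, so compare M/d³ for each.
Moon A: (1.4 × 10¹⁸) / (3.2 × 10⁹)³ = 4.272 × 10⁻¹¹
Moon U: (8.7 × 10¹⁸) / (1.4 × 10⁹)³ = 3.171 × 10⁻⁹
Ratio (larger/smaller) = 74

Moon U, by a factor of ≈ 74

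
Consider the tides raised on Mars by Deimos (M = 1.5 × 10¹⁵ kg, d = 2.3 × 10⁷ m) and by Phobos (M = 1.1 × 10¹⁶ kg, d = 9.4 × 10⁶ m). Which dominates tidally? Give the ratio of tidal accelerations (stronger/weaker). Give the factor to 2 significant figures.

The tide-raising term goes as M/d³ (the gradient of a 1/d² field).
Deimos: (1.5 × 10¹⁵) / (2.3 × 10⁷)³ = 1.233 × 10⁻⁷
Phobos: (1.1 × 10¹⁶) / (9.4 × 10⁶)³ = 1.324 × 10⁻⁵
Ratio (larger/smaller) = 110

Phobos, by a factor of ≈ 110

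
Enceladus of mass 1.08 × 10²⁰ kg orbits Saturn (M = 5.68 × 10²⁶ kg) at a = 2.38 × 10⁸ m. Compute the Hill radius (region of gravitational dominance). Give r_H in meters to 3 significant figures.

r_H ≈ a (m/3M)^(1/3)
    = (2.38 × 10⁸) × (1.08 × 10²⁰ / (3 × 5.68 × 10²⁶))^(1/3)
    = 9.49 × 10⁵ m

9.49 × 10⁵ m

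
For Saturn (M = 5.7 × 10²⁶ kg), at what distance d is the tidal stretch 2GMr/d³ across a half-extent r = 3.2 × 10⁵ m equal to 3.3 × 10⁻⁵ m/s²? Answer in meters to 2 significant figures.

2GMr/d³ = a_tidal  ⇒  d = (2GMr / a_tidal)^(1/3)
d = (2 × 6.674×10⁻¹¹ × (5.7 × 10²⁶) × (3.2 × 10⁵) / (3.3 × 10⁻⁵))^(1/3)
  = 9.0 × 10⁸ m

9.0 × 10⁸ m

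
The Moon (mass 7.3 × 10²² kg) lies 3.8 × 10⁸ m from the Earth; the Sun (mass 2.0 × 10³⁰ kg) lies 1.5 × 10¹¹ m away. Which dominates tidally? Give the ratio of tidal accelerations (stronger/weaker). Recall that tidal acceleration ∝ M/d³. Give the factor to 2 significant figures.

The Moon, by a factor of ≈ 2.2

Tidal stretch scales as M/d³; compute that for each body.
The Moon: (7.3 × 10²²) / (3.8 × 10⁸)³ = 1.330 × 10⁻³
The Sun: (2.0 × 10³⁰) / (1.5 × 10¹¹)³ = 5.926 × 10⁻⁴
Ratio (larger/smaller) = 2.2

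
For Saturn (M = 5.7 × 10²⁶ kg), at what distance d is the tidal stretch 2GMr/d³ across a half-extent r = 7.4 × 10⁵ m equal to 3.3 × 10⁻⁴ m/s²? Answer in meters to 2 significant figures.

5.5 × 10⁸ m

2GMr/d³ = a_tidal  ⇒  d = (2GMr / a_tidal)^(1/3)
d = (2 × 6.674×10⁻¹¹ × (5.7 × 10²⁶) × (7.4 × 10⁵) / (3.3 × 10⁻⁴))^(1/3)
  = 5.5 × 10⁸ m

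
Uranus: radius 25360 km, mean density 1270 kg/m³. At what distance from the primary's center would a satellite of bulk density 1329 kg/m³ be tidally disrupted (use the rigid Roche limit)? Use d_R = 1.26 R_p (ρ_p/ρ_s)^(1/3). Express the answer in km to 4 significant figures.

d_R = 1.26 × 25360 km × (1270/1329)^(1/3)
    = 31470 km

31470 km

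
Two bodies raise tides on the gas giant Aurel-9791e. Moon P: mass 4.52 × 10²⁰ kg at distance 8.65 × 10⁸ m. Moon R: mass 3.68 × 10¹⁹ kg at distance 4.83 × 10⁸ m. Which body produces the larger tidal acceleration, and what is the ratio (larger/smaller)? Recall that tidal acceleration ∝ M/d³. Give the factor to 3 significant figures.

Moon P, by a factor of ≈ 2.14

The tide-raising term goes as M/d³ (the gradient of a 1/d² field).
Moon P: (4.52 × 10²⁰) / (8.65 × 10⁸)³ = 6.984 × 10⁻⁷
Moon R: (3.68 × 10¹⁹) / (4.83 × 10⁸)³ = 3.266 × 10⁻⁷
Ratio (larger/smaller) = 2.14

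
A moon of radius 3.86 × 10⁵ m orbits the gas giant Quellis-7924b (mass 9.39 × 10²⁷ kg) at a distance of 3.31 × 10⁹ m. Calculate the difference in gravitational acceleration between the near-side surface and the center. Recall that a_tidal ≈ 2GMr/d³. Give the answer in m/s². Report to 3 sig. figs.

1.33 × 10⁻⁵ m/s²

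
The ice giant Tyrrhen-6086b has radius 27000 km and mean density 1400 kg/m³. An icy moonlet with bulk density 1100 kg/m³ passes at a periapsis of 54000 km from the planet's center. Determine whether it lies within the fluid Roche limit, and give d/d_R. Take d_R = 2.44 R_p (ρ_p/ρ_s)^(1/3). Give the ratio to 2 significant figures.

d_R = 2.44 × (27000 km) × (1400/1100)^(1/3) = 71390 km
d/d_R = (54000) / (71390) = 0.76
Since d/d_R < 1, the body is inside the Roche limit.

inside; d/d_R ≈ 0.76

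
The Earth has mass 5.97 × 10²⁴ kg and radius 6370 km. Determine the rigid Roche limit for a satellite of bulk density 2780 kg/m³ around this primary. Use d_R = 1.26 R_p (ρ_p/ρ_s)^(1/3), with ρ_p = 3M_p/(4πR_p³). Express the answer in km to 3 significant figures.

10100 km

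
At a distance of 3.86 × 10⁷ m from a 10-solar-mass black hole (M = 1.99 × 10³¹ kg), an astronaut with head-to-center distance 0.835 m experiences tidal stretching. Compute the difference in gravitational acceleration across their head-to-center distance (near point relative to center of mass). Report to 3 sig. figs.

a_tidal = 2GMr/d³
        = 2 × (6.674 × 10⁻¹¹) × (1.99 × 10³¹) × (0.835) / (3.86 × 10⁷)³
        = 3.86 × 10⁻² m/s²

3.86 × 10⁻² m/s²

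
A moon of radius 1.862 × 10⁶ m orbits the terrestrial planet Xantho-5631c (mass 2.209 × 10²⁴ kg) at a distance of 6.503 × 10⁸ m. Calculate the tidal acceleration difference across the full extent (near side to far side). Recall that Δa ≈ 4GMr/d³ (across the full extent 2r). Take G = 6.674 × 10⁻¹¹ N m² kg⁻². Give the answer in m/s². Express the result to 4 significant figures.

3.993 × 10⁻⁶ m/s²

Δa = 4GMr/d³
   = 4 × (6.674 × 10⁻¹¹) × (2.209 × 10²⁴) × (1.862 × 10⁶) / (6.503 × 10⁸)³
   = 3.993 × 10⁻⁶ m/s²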